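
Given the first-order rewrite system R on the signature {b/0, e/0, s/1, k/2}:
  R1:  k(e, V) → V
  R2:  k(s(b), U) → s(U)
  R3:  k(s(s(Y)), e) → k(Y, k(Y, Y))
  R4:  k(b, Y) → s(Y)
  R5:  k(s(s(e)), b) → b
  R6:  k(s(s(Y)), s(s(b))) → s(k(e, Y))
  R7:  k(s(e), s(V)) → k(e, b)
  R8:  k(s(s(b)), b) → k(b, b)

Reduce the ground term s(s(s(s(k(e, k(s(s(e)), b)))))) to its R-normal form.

s(s(s(s(b))))

1. s(s(s(s(k(e, k(s(s(e)), b))))))  →  s(s(s(s(k(s(s(e)), b)))))   [R1 at 1.1.1.1]
2. s(s(s(s(k(s(s(e)), b)))))  →  s(s(s(s(b))))   [R5 at 1.1.1.1]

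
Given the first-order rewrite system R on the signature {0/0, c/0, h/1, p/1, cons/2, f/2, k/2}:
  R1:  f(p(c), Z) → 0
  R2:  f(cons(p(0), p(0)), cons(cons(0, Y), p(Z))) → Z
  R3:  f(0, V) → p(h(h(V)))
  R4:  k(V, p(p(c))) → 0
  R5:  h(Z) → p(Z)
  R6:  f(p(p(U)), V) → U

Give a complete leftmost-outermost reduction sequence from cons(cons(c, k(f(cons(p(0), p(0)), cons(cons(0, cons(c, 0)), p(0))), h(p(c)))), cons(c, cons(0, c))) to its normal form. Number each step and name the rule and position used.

1. cons(cons(c, k(f(cons(p(0), p(0)), cons(cons(0, cons(c, 0)), p(0))), h(p(c)))), cons(c, cons(0, c)))  →  cons(cons(c, k(0, h(p(c)))), cons(c, cons(0, c)))   [R2 at 1.2.1]
2. cons(cons(c, k(0, h(p(c)))), cons(c, cons(0, c)))  →  cons(cons(c, k(0, p(p(c)))), cons(c, cons(0, c)))   [R5 at 1.2.2]
3. cons(cons(c, k(0, p(p(c)))), cons(c, cons(0, c)))  →  cons(cons(c, 0), cons(c, cons(0, c)))   [R4 at 1.2]

cons(cons(c, 0), cons(c, cons(0, c)))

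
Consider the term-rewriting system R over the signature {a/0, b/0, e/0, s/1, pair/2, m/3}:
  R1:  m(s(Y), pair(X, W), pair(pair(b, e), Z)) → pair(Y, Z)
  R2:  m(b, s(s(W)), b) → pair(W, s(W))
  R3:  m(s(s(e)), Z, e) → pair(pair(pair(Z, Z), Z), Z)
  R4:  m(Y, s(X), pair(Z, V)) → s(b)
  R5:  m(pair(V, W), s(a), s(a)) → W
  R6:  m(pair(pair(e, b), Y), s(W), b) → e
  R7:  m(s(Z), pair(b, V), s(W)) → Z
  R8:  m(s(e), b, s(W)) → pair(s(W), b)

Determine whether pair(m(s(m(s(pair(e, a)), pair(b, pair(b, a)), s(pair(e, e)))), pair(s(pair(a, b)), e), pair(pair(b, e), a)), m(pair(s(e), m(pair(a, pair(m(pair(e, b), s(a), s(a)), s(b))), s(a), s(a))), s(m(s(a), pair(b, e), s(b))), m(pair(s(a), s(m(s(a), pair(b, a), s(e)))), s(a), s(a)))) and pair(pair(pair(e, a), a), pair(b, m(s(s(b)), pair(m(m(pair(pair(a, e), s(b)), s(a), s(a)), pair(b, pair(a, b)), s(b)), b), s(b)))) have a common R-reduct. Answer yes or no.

Reduce t₁ = pair(m(s(m(s(pair(e, a)), pair(b, pair(b, a)), s(pair(e, e)))), pair(s(pair(a, b)), e), pair(pair(b, e), a)), m(pair(s(e), m(pair(a, pair(m(pair(e, b), s(a), s(a)), s(b))), s(a), s(a))), s(m(s(a), pair(b, e), s(b))), m(pair(s(a), s(m(s(a), pair(b, a), s(e)))), s(a), s(a)))):
1. pair(m(s(m(s(pair(e, a)), pair(b, pair(b, a)), s(pair(e, e)))), pair(s(pair(a, b)), e), pair(pair(b, e), a)), m(pair(s(e), m(pair(a, pair(m(pair(e, b), s(a), s(a)), s(b))), s(a), s(a))), s(m(s(a), pair(b, e), s(b))), m(pair(s(a), s(m(s(a), pair(b, a), s(e)))), s(a), s(a))))  →  pair(pair(m(s(pair(e, a)), pair(b, pair(b, a)), s(pair(e, e))), a), m(pair(s(e), m(pair(a, pair(m(pair(e, b), s(a), s(a)), s(b))), s(a), s(a))), s(m(s(a), pair(b, e), s(b))), m(pair(s(a), s(m(s(a), pair(b, a), s(e)))), s(a), s(a))))   [R1 at 1]
2. pair(pair(m(s(pair(e, a)), pair(b, pair(b, a)), s(pair(e, e))), a), m(pair(s(e), m(pair(a, pair(m(pair(e, b), s(a), s(a)), s(b))), s(a), s(a))), s(m(s(a), pair(b, e), s(b))), m(pair(s(a), s(m(s(a), pair(b, a), s(e)))), s(a), s(a))))  →  pair(pair(pair(e, a), a), m(pair(s(e), m(pair(a, pair(m(pair(e, b), s(a), s(a)), s(b))), s(a), s(a))), s(m(s(a), pair(b, e), s(b))), m(pair(s(a), s(m(s(a), pair(b, a), s(e)))), s(a), s(a))))   [R7 at 1.1]
3. pair(pair(pair(e, a), a), m(pair(s(e), m(pair(a, pair(m(pair(e, b), s(a), s(a)), s(b))), s(a), s(a))), s(m(s(a), pair(b, e), s(b))), m(pair(s(a), s(m(s(a), pair(b, a), s(e)))), s(a), s(a))))  →  pair(pair(pair(e, a), a), m(pair(s(e), pair(m(pair(e, b), s(a), s(a)), s(b))), s(m(s(a), pair(b, e), s(b))), m(pair(s(a), s(m(s(a), pair(b, a), s(e)))), s(a), s(a))))   [R5 at 2.1.2]
4. pair(pair(pair(e, a), a), m(pair(s(e), pair(m(pair(e, b), s(a), s(a)), s(b))), s(m(s(a), pair(b, e), s(b))), m(pair(s(a), s(m(s(a), pair(b, a), s(e)))), s(a), s(a))))  →  pair(pair(pair(e, a), a), m(pair(s(e), pair(b, s(b))), s(m(s(a), pair(b, e), s(b))), m(pair(s(a), s(m(s(a), pair(b, a), s(e)))), s(a), s(a))))   [R5 at 2.1.2.1]
5. pair(pair(pair(e, a), a), m(pair(s(e), pair(b, s(b))), s(m(s(a), pair(b, e), s(b))), m(pair(s(a), s(m(s(a), pair(b, a), s(e)))), s(a), s(a))))  →  pair(pair(pair(e, a), a), m(pair(s(e), pair(b, s(b))), s(a), m(pair(s(a), s(m(s(a), pair(b, a), s(e)))), s(a), s(a))))   [R7 at 2.2.1]
6. pair(pair(pair(e, a), a), m(pair(s(e), pair(b, s(b))), s(a), m(pair(s(a), s(m(s(a), pair(b, a), s(e)))), s(a), s(a))))  →  pair(pair(pair(e, a), a), m(pair(s(e), pair(b, s(b))), s(a), s(m(s(a), pair(b, a), s(e)))))   [R5 at 2.3]
7. pair(pair(pair(e, a), a), m(pair(s(e), pair(b, s(b))), s(a), s(m(s(a), pair(b, a), s(e)))))  →  pair(pair(pair(e, a), a), m(pair(s(e), pair(b, s(b))), s(a), s(a)))   [R7 at 2.3.1]
8. pair(pair(pair(e, a), a), m(pair(s(e), pair(b, s(b))), s(a), s(a)))  →  pair(pair(pair(e, a), a), pair(b, s(b)))   [R5 at 2]

Reduce t₂ = pair(pair(pair(e, a), a), pair(b, m(s(s(b)), pair(m(m(pair(pair(a, e), s(b)), s(a), s(a)), pair(b, pair(a, b)), s(b)), b), s(b)))):
1. pair(pair(pair(e, a), a), pair(b, m(s(s(b)), pair(m(m(pair(pair(a, e), s(b)), s(a), s(a)), pair(b, pair(a, b)), s(b)), b), s(b))))  →  pair(pair(pair(e, a), a), pair(b, m(s(s(b)), pair(m(s(b), pair(b, pair(a, b)), s(b)), b), s(b))))   [R5 at 2.2.2.1.1]
2. pair(pair(pair(e, a), a), pair(b, m(s(s(b)), pair(m(s(b), pair(b, pair(a, b)), s(b)), b), s(b))))  →  pair(pair(pair(e, a), a), pair(b, m(s(s(b)), pair(b, b), s(b))))   [R7 at 2.2.2.1]
3. pair(pair(pair(e, a), a), pair(b, m(s(s(b)), pair(b, b), s(b))))  →  pair(pair(pair(e, a), a), pair(b, s(b)))   [R7 at 2.2]

yes — NF(t₁) = pair(pair(pair(e, a), a), pair(b, s(b))), NF(t₂) = pair(pair(pair(e, a), a), pair(b, s(b)))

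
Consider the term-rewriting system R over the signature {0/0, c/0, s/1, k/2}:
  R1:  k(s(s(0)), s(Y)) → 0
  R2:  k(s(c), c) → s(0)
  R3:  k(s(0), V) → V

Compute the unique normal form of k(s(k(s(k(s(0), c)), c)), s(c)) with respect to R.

0

1. k(s(k(s(k(s(0), c)), c)), s(c))  →  k(s(k(s(c), c)), s(c))   [R3 at 1.1.1.1]
2. k(s(k(s(c), c)), s(c))  →  k(s(s(0)), s(c))   [R2 at 1.1]
3. k(s(s(0)), s(c))  →  0   [R1 at ε]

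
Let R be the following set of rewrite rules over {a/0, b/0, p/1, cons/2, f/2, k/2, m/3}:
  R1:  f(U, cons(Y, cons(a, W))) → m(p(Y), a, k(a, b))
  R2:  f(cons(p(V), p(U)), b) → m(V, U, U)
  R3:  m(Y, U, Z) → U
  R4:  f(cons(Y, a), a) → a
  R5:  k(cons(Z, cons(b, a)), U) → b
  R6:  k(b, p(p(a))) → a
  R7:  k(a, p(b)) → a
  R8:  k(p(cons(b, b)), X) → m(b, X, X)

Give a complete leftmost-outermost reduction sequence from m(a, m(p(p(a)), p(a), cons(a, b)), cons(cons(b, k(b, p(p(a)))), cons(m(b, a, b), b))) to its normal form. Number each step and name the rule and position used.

1. m(a, m(p(p(a)), p(a), cons(a, b)), cons(cons(b, k(b, p(p(a)))), cons(m(b, a, b), b)))  →  m(p(p(a)), p(a), cons(a, b))   [R3 at ε]
2. m(p(p(a)), p(a), cons(a, b))  →  p(a)   [R3 at ε]

p(a)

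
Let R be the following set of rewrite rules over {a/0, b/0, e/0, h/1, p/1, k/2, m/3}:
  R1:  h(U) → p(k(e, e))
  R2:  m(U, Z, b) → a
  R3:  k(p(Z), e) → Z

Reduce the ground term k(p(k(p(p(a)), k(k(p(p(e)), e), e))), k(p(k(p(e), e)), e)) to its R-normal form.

p(a)

1. k(p(k(p(p(a)), k(k(p(p(e)), e), e))), k(p(k(p(e), e)), e))  →  k(p(k(p(p(a)), k(p(e), e))), k(p(k(p(e), e)), e))   [R3 at 1.1.2.1]
2. k(p(k(p(p(a)), k(p(e), e))), k(p(k(p(e), e)), e))  →  k(p(k(p(p(a)), e)), k(p(k(p(e), e)), e))   [R3 at 1.1.2]
3. k(p(k(p(p(a)), e)), k(p(k(p(e), e)), e))  →  k(p(p(a)), k(p(k(p(e), e)), e))   [R3 at 1.1]
4. k(p(p(a)), k(p(k(p(e), e)), e))  →  k(p(p(a)), k(p(e), e))   [R3 at 2]
5. k(p(p(a)), k(p(e), e))  →  k(p(p(a)), e)   [R3 at 2]
6. k(p(p(a)), e)  →  p(a)   [R3 at ε]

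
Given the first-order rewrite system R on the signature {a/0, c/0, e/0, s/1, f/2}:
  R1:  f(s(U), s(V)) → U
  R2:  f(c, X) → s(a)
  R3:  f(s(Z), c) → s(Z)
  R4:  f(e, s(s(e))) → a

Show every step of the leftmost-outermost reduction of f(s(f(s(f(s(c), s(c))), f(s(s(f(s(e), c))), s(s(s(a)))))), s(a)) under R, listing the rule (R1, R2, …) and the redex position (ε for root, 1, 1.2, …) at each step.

c

1. f(s(f(s(f(s(c), s(c))), f(s(s(f(s(e), c))), s(s(s(a)))))), s(a))  →  f(s(f(s(c), s(c))), f(s(s(f(s(e), c))), s(s(s(a)))))   [R1 at ε]
2. f(s(f(s(c), s(c))), f(s(s(f(s(e), c))), s(s(s(a)))))  →  f(s(c), f(s(s(f(s(e), c))), s(s(s(a)))))   [R1 at 1.1]
3. f(s(c), f(s(s(f(s(e), c))), s(s(s(a)))))  →  f(s(c), s(f(s(e), c)))   [R1 at 2]
4. f(s(c), s(f(s(e), c)))  →  c   [R1 at ε]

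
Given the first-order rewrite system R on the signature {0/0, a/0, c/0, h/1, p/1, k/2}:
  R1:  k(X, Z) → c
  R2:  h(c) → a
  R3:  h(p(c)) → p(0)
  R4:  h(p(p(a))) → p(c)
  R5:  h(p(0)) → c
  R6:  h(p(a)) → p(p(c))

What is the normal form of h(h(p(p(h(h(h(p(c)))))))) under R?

1. h(h(p(p(h(h(h(p(c))))))))  →  h(h(p(p(h(h(p(0)))))))   [R3 at 1.1.1.1.1.1]
2. h(h(p(p(h(h(p(0)))))))  →  h(h(p(p(h(c)))))   [R5 at 1.1.1.1.1]
3. h(h(p(p(h(c)))))  →  h(h(p(p(a))))   [R2 at 1.1.1.1]
4. h(h(p(p(a))))  →  h(p(c))   [R4 at 1]
5. h(p(c))  →  p(0)   [R3 at ε]

p(0)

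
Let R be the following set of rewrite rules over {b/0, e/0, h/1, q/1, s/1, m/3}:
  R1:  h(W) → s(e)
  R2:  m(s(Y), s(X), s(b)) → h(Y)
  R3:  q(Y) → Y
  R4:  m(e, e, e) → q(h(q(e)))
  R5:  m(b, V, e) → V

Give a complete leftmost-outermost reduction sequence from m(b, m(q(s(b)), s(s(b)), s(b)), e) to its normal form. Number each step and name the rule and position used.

1. m(b, m(q(s(b)), s(s(b)), s(b)), e)  →  m(q(s(b)), s(s(b)), s(b))   [R5 at ε]
2. m(q(s(b)), s(s(b)), s(b))  →  m(s(b), s(s(b)), s(b))   [R3 at 1]
3. m(s(b), s(s(b)), s(b))  →  h(b)   [R2 at ε]
4. h(b)  →  s(e)   [R1 at ε]

s(e)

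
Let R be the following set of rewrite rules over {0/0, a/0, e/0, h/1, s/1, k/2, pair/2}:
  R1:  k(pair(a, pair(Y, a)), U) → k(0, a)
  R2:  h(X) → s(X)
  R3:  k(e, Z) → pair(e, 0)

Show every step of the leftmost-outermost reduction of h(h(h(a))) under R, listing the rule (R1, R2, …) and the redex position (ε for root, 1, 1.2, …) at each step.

1. h(h(h(a)))  →  s(h(h(a)))   [R2 at ε]
2. s(h(h(a)))  →  s(s(h(a)))   [R2 at 1]
3. s(s(h(a)))  →  s(s(s(a)))   [R2 at 1.1]

s(s(s(a)))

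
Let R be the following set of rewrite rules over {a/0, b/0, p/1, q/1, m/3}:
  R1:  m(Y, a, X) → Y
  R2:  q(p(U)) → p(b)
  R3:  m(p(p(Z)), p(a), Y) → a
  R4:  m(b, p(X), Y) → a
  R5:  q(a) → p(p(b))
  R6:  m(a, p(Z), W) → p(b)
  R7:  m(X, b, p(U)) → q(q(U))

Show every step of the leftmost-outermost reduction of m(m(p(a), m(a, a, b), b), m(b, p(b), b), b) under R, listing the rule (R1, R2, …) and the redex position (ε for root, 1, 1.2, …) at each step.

p(a)

1. m(m(p(a), m(a, a, b), b), m(b, p(b), b), b)  →  m(m(p(a), a, b), m(b, p(b), b), b)   [R1 at 1.2]
2. m(m(p(a), a, b), m(b, p(b), b), b)  →  m(p(a), m(b, p(b), b), b)   [R1 at 1]
3. m(p(a), m(b, p(b), b), b)  →  m(p(a), a, b)   [R4 at 2]
4. m(p(a), a, b)  →  p(a)   [R1 at ε]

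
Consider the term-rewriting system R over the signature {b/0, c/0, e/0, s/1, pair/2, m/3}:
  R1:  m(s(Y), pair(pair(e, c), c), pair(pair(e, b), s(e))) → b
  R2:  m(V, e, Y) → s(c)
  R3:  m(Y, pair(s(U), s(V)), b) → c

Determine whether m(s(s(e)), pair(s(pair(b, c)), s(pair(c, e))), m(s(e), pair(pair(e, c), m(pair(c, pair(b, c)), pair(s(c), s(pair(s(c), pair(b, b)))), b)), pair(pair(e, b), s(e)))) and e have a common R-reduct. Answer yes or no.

no — NF(t₁) = c, NF(t₂) = e

Reduce t₁ = m(s(s(e)), pair(s(pair(b, c)), s(pair(c, e))), m(s(e), pair(pair(e, c), m(pair(c, pair(b, c)), pair(s(c), s(pair(s(c), pair(b, b)))), b)), pair(pair(e, b), s(e)))):
1. m(s(s(e)), pair(s(pair(b, c)), s(pair(c, e))), m(s(e), pair(pair(e, c), m(pair(c, pair(b, c)), pair(s(c), s(pair(s(c), pair(b, b)))), b)), pair(pair(e, b), s(e))))  →  m(s(s(e)), pair(s(pair(b, c)), s(pair(c, e))), m(s(e), pair(pair(e, c), c), pair(pair(e, b), s(e))))   [R3 at 3.2.2]
2. m(s(s(e)), pair(s(pair(b, c)), s(pair(c, e))), m(s(e), pair(pair(e, c), c), pair(pair(e, b), s(e))))  →  m(s(s(e)), pair(s(pair(b, c)), s(pair(c, e))), b)   [R1 at 3]
3. m(s(s(e)), pair(s(pair(b, c)), s(pair(c, e))), b)  →  c   [R3 at ε]

Reduce t₂ = e:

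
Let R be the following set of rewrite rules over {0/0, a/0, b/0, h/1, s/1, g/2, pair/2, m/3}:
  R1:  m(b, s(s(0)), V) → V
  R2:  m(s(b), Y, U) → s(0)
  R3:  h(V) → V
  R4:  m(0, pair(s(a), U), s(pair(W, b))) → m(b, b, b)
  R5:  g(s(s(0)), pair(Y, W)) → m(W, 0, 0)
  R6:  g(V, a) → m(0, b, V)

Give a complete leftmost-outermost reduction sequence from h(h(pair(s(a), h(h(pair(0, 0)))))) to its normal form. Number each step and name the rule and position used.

1. h(h(pair(s(a), h(h(pair(0, 0))))))  →  h(pair(s(a), h(h(pair(0, 0)))))   [R3 at ε]
2. h(pair(s(a), h(h(pair(0, 0)))))  →  pair(s(a), h(h(pair(0, 0))))   [R3 at ε]
3. pair(s(a), h(h(pair(0, 0))))  →  pair(s(a), h(pair(0, 0)))   [R3 at 2]
4. pair(s(a), h(pair(0, 0)))  →  pair(s(a), pair(0, 0))   [R3 at 2]

pair(s(a), pair(0, 0))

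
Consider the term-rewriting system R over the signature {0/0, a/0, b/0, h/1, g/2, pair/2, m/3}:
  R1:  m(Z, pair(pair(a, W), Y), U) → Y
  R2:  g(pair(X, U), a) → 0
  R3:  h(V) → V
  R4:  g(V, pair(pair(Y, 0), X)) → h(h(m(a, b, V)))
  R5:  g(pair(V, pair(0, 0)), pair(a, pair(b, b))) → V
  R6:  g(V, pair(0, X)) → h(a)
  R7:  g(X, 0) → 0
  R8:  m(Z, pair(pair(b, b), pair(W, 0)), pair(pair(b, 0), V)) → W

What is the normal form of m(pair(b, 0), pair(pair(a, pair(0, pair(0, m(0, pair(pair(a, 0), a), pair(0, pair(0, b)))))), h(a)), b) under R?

1. m(pair(b, 0), pair(pair(a, pair(0, pair(0, m(0, pair(pair(a, 0), a), pair(0, pair(0, b)))))), h(a)), b)  →  h(a)   [R1 at ε]
2. h(a)  →  a   [R3 at ε]

a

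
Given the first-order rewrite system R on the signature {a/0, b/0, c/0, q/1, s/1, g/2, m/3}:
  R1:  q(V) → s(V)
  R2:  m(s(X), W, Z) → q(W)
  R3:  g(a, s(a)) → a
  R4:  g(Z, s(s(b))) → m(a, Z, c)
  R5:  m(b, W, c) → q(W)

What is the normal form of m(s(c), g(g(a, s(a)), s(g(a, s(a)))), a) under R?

s(a)

1. m(s(c), g(g(a, s(a)), s(g(a, s(a)))), a)  →  q(g(g(a, s(a)), s(g(a, s(a)))))   [R2 at ε]
2. q(g(g(a, s(a)), s(g(a, s(a)))))  →  s(g(g(a, s(a)), s(g(a, s(a)))))   [R1 at ε]
3. s(g(g(a, s(a)), s(g(a, s(a)))))  →  s(g(a, s(g(a, s(a)))))   [R3 at 1.1]
4. s(g(a, s(g(a, s(a)))))  →  s(g(a, s(a)))   [R3 at 1.2.1]
5. s(g(a, s(a)))  →  s(a)   [R3 at 1]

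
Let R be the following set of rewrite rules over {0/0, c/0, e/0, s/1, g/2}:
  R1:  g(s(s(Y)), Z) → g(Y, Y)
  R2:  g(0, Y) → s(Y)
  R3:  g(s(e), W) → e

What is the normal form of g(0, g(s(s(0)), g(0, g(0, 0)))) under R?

s(s(0))

1. g(0, g(s(s(0)), g(0, g(0, 0))))  →  s(g(s(s(0)), g(0, g(0, 0))))   [R2 at ε]
2. s(g(s(s(0)), g(0, g(0, 0))))  →  s(g(0, 0))   [R1 at 1]
3. s(g(0, 0))  →  s(s(0))   [R2 at 1]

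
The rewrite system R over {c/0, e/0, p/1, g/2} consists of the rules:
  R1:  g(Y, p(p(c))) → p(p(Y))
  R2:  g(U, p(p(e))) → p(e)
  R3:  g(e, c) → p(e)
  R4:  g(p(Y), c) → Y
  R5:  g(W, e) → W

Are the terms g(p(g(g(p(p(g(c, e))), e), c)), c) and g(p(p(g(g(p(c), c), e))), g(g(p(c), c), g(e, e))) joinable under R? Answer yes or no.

Reduce t₁ = g(p(g(g(p(p(g(c, e))), e), c)), c):
1. g(p(g(g(p(p(g(c, e))), e), c)), c)  →  g(g(p(p(g(c, e))), e), c)   [R4 at ε]
2. g(g(p(p(g(c, e))), e), c)  →  g(p(p(g(c, e))), c)   [R5 at 1]
3. g(p(p(g(c, e))), c)  →  p(g(c, e))   [R4 at ε]
4. p(g(c, e))  →  p(c)   [R5 at 1]

Reduce t₂ = g(p(p(g(g(p(c), c), e))), g(g(p(c), c), g(e, e))):
1. g(p(p(g(g(p(c), c), e))), g(g(p(c), c), g(e, e)))  →  g(p(p(g(p(c), c))), g(g(p(c), c), g(e, e)))   [R5 at 1.1.1]
2. g(p(p(g(p(c), c))), g(g(p(c), c), g(e, e)))  →  g(p(p(c)), g(g(p(c), c), g(e, e)))   [R4 at 1.1.1]
3. g(p(p(c)), g(g(p(c), c), g(e, e)))  →  g(p(p(c)), g(c, g(e, e)))   [R4 at 2.1]
4. g(p(p(c)), g(c, g(e, e)))  →  g(p(p(c)), g(c, e))   [R5 at 2.2]
5. g(p(p(c)), g(c, e))  →  g(p(p(c)), c)   [R5 at 2]
6. g(p(p(c)), c)  →  p(c)   [R4 at ε]

yes — NF(t₁) = p(c), NF(t₂) = p(c)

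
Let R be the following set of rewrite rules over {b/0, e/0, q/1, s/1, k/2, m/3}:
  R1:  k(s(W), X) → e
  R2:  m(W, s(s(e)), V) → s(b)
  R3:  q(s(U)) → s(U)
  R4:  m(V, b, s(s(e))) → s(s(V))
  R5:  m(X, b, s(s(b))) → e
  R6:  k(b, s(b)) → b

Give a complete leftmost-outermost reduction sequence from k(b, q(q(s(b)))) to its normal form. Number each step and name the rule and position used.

1. k(b, q(q(s(b))))  →  k(b, q(s(b)))   [R3 at 2.1]
2. k(b, q(s(b)))  →  k(b, s(b))   [R3 at 2]
3. k(b, s(b))  →  b   [R6 at ε]

b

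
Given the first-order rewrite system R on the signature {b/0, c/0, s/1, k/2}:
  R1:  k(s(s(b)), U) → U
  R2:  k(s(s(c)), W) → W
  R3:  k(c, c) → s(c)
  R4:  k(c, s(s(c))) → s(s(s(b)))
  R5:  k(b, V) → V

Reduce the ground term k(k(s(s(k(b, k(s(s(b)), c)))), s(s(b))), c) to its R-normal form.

c

1. k(k(s(s(k(b, k(s(s(b)), c)))), s(s(b))), c)  →  k(k(s(s(k(s(s(b)), c))), s(s(b))), c)   [R5 at 1.1.1.1]
2. k(k(s(s(k(s(s(b)), c))), s(s(b))), c)  →  k(k(s(s(c)), s(s(b))), c)   [R1 at 1.1.1.1]
3. k(k(s(s(c)), s(s(b))), c)  →  k(s(s(b)), c)   [R2 at 1]
4. k(s(s(b)), c)  →  c   [R1 at ε]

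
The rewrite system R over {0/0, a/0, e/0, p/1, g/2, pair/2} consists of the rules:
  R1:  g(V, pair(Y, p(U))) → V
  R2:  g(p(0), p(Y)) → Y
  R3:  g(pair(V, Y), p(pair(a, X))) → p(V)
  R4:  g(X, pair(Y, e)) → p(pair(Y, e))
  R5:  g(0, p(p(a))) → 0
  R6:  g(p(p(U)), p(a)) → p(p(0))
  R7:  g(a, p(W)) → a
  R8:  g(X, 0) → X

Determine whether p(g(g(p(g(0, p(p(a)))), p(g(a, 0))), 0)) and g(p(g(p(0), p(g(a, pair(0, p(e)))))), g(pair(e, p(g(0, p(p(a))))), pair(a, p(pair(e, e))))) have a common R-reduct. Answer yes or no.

yes — NF(t₁) = p(a), NF(t₂) = p(a)

Reduce t₁ = p(g(g(p(g(0, p(p(a)))), p(g(a, 0))), 0)):
1. p(g(g(p(g(0, p(p(a)))), p(g(a, 0))), 0))  →  p(g(p(g(0, p(p(a)))), p(g(a, 0))))   [R8 at 1]
2. p(g(p(g(0, p(p(a)))), p(g(a, 0))))  →  p(g(p(0), p(g(a, 0))))   [R5 at 1.1.1]
3. p(g(p(0), p(g(a, 0))))  →  p(g(a, 0))   [R2 at 1]
4. p(g(a, 0))  →  p(a)   [R8 at 1]

Reduce t₂ = g(p(g(p(0), p(g(a, pair(0, p(e)))))), g(pair(e, p(g(0, p(p(a))))), pair(a, p(pair(e, e))))):
1. g(p(g(p(0), p(g(a, pair(0, p(e)))))), g(pair(e, p(g(0, p(p(a))))), pair(a, p(pair(e, e)))))  →  g(p(g(a, pair(0, p(e)))), g(pair(e, p(g(0, p(p(a))))), pair(a, p(pair(e, e)))))   [R2 at 1.1]
2. g(p(g(a, pair(0, p(e)))), g(pair(e, p(g(0, p(p(a))))), pair(a, p(pair(e, e)))))  →  g(p(a), g(pair(e, p(g(0, p(p(a))))), pair(a, p(pair(e, e)))))   [R1 at 1.1]
3. g(p(a), g(pair(e, p(g(0, p(p(a))))), pair(a, p(pair(e, e)))))  →  g(p(a), pair(e, p(g(0, p(p(a))))))   [R1 at 2]
4. g(p(a), pair(e, p(g(0, p(p(a))))))  →  p(a)   [R1 at ε]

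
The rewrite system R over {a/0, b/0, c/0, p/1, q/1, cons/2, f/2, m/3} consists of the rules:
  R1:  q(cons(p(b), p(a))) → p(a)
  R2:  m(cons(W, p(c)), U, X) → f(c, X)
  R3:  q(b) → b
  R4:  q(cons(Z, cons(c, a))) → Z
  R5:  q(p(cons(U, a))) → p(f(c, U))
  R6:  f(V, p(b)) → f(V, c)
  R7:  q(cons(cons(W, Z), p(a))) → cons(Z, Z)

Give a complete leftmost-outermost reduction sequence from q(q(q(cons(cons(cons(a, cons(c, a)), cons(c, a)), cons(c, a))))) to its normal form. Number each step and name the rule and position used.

1. q(q(q(cons(cons(cons(a, cons(c, a)), cons(c, a)), cons(c, a)))))  →  q(q(cons(cons(a, cons(c, a)), cons(c, a))))   [R4 at 1.1]
2. q(q(cons(cons(a, cons(c, a)), cons(c, a))))  →  q(cons(a, cons(c, a)))   [R4 at 1]
3. q(cons(a, cons(c, a)))  →  a   [R4 at ε]

a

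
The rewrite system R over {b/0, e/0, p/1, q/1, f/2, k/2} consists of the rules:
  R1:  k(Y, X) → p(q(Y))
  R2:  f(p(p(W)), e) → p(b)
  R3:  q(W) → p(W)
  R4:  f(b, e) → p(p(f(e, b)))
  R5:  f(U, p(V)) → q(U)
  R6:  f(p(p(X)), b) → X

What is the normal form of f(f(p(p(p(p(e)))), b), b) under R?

1. f(f(p(p(p(p(e)))), b), b)  →  f(p(p(e)), b)   [R6 at 1]
2. f(p(p(e)), b)  →  e   [R6 at ε]

e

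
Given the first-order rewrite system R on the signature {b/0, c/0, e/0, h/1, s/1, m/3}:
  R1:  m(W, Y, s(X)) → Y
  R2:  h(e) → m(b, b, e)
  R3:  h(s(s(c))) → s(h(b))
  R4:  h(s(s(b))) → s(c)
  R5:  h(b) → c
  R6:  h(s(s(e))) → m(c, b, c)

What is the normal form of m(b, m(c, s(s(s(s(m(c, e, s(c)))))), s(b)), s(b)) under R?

1. m(b, m(c, s(s(s(s(m(c, e, s(c)))))), s(b)), s(b))  →  m(c, s(s(s(s(m(c, e, s(c)))))), s(b))   [R1 at ε]
2. m(c, s(s(s(s(m(c, e, s(c)))))), s(b))  →  s(s(s(s(m(c, e, s(c))))))   [R1 at ε]
3. s(s(s(s(m(c, e, s(c))))))  →  s(s(s(s(e))))   [R1 at 1.1.1.1]

s(s(s(s(e))))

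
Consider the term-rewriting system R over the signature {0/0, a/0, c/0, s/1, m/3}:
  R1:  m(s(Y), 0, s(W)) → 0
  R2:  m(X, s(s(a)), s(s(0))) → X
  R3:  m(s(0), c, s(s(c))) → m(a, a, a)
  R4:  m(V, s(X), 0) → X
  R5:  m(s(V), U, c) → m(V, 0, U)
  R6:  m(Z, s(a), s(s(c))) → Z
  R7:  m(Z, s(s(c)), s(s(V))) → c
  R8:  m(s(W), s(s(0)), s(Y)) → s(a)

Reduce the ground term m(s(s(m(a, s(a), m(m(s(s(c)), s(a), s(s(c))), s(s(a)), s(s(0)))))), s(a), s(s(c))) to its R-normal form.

1. m(s(s(m(a, s(a), m(m(s(s(c)), s(a), s(s(c))), s(s(a)), s(s(0)))))), s(a), s(s(c)))  →  s(s(m(a, s(a), m(m(s(s(c)), s(a), s(s(c))), s(s(a)), s(s(0))))))   [R6 at ε]
2. s(s(m(a, s(a), m(m(s(s(c)), s(a), s(s(c))), s(s(a)), s(s(0))))))  →  s(s(m(a, s(a), m(s(s(c)), s(a), s(s(c))))))   [R2 at 1.1.3]
3. s(s(m(a, s(a), m(s(s(c)), s(a), s(s(c))))))  →  s(s(m(a, s(a), s(s(c)))))   [R6 at 1.1.3]
4. s(s(m(a, s(a), s(s(c)))))  →  s(s(a))   [R6 at 1.1]

s(s(a))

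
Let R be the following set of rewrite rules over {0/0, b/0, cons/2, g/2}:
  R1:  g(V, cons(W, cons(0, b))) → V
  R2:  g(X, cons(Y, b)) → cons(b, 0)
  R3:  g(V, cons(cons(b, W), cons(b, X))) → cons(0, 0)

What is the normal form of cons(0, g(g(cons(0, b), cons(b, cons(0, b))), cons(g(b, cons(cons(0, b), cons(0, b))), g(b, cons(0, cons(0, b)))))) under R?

1. cons(0, g(g(cons(0, b), cons(b, cons(0, b))), cons(g(b, cons(cons(0, b), cons(0, b))), g(b, cons(0, cons(0, b))))))  →  cons(0, g(cons(0, b), cons(g(b, cons(cons(0, b), cons(0, b))), g(b, cons(0, cons(0, b))))))   [R1 at 2.1]
2. cons(0, g(cons(0, b), cons(g(b, cons(cons(0, b), cons(0, b))), g(b, cons(0, cons(0, b))))))  →  cons(0, g(cons(0, b), cons(b, g(b, cons(0, cons(0, b))))))   [R1 at 2.2.1]
3. cons(0, g(cons(0, b), cons(b, g(b, cons(0, cons(0, b))))))  →  cons(0, g(cons(0, b), cons(b, b)))   [R1 at 2.2.2]
4. cons(0, g(cons(0, b), cons(b, b)))  →  cons(0, cons(b, 0))   [R2 at 2]

cons(0, cons(b, 0))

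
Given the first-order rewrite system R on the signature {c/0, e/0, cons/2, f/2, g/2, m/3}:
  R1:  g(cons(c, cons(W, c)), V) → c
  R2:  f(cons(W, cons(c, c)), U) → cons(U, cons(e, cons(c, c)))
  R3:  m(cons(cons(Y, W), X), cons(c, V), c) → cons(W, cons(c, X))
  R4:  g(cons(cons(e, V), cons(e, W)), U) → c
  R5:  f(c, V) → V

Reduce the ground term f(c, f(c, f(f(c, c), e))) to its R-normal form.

e

1. f(c, f(c, f(f(c, c), e)))  →  f(c, f(f(c, c), e))   [R5 at ε]
2. f(c, f(f(c, c), e))  →  f(f(c, c), e)   [R5 at ε]
3. f(f(c, c), e)  →  f(c, e)   [R5 at 1]
4. f(c, e)  →  e   [R5 at ε]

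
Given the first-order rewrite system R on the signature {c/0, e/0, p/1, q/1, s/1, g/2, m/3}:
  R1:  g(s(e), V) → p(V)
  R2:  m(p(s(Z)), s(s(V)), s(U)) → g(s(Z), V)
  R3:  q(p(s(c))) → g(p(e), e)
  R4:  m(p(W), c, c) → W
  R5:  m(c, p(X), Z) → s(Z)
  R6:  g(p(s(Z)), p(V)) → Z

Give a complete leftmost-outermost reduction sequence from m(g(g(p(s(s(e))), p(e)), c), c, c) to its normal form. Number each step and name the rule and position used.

1. m(g(g(p(s(s(e))), p(e)), c), c, c)  →  m(g(s(e), c), c, c)   [R6 at 1.1]
2. m(g(s(e), c), c, c)  →  m(p(c), c, c)   [R1 at 1]
3. m(p(c), c, c)  →  c   [R4 at ε]

c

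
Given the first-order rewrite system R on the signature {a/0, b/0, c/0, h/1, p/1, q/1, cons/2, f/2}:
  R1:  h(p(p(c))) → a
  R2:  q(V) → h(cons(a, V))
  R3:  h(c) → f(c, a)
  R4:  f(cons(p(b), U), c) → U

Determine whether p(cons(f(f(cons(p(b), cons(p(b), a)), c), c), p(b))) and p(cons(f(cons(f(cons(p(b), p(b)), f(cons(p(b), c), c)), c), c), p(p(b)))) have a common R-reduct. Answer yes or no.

no — NF(t₁) = p(cons(a, p(b))), NF(t₂) = p(cons(c, p(p(b))))

Reduce t₁ = p(cons(f(f(cons(p(b), cons(p(b), a)), c), c), p(b))):
1. p(cons(f(f(cons(p(b), cons(p(b), a)), c), c), p(b)))  →  p(cons(f(cons(p(b), a), c), p(b)))   [R4 at 1.1.1]
2. p(cons(f(cons(p(b), a), c), p(b)))  →  p(cons(a, p(b)))   [R4 at 1.1]

Reduce t₂ = p(cons(f(cons(f(cons(p(b), p(b)), f(cons(p(b), c), c)), c), c), p(p(b)))):
1. p(cons(f(cons(f(cons(p(b), p(b)), f(cons(p(b), c), c)), c), c), p(p(b))))  →  p(cons(f(cons(f(cons(p(b), p(b)), c), c), c), p(p(b))))   [R4 at 1.1.1.1.2]
2. p(cons(f(cons(f(cons(p(b), p(b)), c), c), c), p(p(b))))  →  p(cons(f(cons(p(b), c), c), p(p(b))))   [R4 at 1.1.1.1]
3. p(cons(f(cons(p(b), c), c), p(p(b))))  →  p(cons(c, p(p(b))))   [R4 at 1.1]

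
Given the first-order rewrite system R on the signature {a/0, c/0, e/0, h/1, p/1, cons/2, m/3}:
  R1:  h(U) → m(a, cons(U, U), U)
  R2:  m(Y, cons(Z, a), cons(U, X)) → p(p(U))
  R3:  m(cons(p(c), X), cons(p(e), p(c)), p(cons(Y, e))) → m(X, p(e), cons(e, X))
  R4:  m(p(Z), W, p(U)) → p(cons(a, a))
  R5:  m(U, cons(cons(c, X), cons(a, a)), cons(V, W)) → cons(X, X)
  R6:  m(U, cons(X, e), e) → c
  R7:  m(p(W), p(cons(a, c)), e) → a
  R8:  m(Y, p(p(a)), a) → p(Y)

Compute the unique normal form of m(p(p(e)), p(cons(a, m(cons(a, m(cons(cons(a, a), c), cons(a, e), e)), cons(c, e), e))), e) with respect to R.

a

1. m(p(p(e)), p(cons(a, m(cons(a, m(cons(cons(a, a), c), cons(a, e), e)), cons(c, e), e))), e)  →  m(p(p(e)), p(cons(a, c)), e)   [R6 at 2.1.2]
2. m(p(p(e)), p(cons(a, c)), e)  →  a   [R7 at ε]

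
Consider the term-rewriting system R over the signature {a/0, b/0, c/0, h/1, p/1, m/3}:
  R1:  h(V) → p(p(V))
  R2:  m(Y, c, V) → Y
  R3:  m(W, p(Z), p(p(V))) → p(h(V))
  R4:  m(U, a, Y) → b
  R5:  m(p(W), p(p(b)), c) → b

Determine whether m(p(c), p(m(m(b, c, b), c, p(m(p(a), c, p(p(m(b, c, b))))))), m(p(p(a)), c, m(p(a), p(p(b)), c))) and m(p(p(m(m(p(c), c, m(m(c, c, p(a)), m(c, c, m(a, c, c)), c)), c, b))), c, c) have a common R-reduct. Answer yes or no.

no — NF(t₁) = p(p(p(a))), NF(t₂) = p(p(p(c)))

Reduce t₁ = m(p(c), p(m(m(b, c, b), c, p(m(p(a), c, p(p(m(b, c, b))))))), m(p(p(a)), c, m(p(a), p(p(b)), c))):
1. m(p(c), p(m(m(b, c, b), c, p(m(p(a), c, p(p(m(b, c, b))))))), m(p(p(a)), c, m(p(a), p(p(b)), c)))  →  m(p(c), p(m(b, c, b)), m(p(p(a)), c, m(p(a), p(p(b)), c)))   [R2 at 2.1]
2. m(p(c), p(m(b, c, b)), m(p(p(a)), c, m(p(a), p(p(b)), c)))  →  m(p(c), p(b), m(p(p(a)), c, m(p(a), p(p(b)), c)))   [R2 at 2.1]
3. m(p(c), p(b), m(p(p(a)), c, m(p(a), p(p(b)), c)))  →  m(p(c), p(b), p(p(a)))   [R2 at 3]
4. m(p(c), p(b), p(p(a)))  →  p(h(a))   [R3 at ε]
5. p(h(a))  →  p(p(p(a)))   [R1 at 1]

Reduce t₂ = m(p(p(m(m(p(c), c, m(m(c, c, p(a)), m(c, c, m(a, c, c)), c)), c, b))), c, c):
1. m(p(p(m(m(p(c), c, m(m(c, c, p(a)), m(c, c, m(a, c, c)), c)), c, b))), c, c)  →  p(p(m(m(p(c), c, m(m(c, c, p(a)), m(c, c, m(a, c, c)), c)), c, b)))   [R2 at ε]
2. p(p(m(m(p(c), c, m(m(c, c, p(a)), m(c, c, m(a, c, c)), c)), c, b)))  →  p(p(m(p(c), c, m(m(c, c, p(a)), m(c, c, m(a, c, c)), c))))   [R2 at 1.1]
3. p(p(m(p(c), c, m(m(c, c, p(a)), m(c, c, m(a, c, c)), c))))  →  p(p(p(c)))   [R2 at 1.1]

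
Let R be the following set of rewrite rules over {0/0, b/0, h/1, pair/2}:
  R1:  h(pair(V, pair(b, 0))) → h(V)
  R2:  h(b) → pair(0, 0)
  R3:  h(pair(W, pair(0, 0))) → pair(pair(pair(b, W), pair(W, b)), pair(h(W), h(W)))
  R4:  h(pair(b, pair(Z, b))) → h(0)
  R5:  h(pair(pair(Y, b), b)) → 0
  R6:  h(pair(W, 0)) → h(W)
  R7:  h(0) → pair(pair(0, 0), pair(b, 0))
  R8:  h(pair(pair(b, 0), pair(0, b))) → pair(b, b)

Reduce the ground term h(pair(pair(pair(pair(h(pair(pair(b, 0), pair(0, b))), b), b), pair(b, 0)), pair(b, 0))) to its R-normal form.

0

1. h(pair(pair(pair(pair(h(pair(pair(b, 0), pair(0, b))), b), b), pair(b, 0)), pair(b, 0)))  →  h(pair(pair(pair(h(pair(pair(b, 0), pair(0, b))), b), b), pair(b, 0)))   [R1 at ε]
2. h(pair(pair(pair(h(pair(pair(b, 0), pair(0, b))), b), b), pair(b, 0)))  →  h(pair(pair(h(pair(pair(b, 0), pair(0, b))), b), b))   [R1 at ε]
3. h(pair(pair(h(pair(pair(b, 0), pair(0, b))), b), b))  →  0   [R5 at ε]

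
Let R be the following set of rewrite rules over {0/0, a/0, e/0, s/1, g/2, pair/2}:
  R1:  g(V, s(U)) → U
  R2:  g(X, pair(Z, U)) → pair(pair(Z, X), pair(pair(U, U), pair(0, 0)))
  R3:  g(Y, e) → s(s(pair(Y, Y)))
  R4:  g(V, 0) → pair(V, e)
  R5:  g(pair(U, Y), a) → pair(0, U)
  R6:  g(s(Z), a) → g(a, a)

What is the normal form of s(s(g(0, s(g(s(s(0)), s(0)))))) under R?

1. s(s(g(0, s(g(s(s(0)), s(0))))))  →  s(s(g(s(s(0)), s(0))))   [R1 at 1.1]
2. s(s(g(s(s(0)), s(0))))  →  s(s(0))   [R1 at 1.1]

s(s(0))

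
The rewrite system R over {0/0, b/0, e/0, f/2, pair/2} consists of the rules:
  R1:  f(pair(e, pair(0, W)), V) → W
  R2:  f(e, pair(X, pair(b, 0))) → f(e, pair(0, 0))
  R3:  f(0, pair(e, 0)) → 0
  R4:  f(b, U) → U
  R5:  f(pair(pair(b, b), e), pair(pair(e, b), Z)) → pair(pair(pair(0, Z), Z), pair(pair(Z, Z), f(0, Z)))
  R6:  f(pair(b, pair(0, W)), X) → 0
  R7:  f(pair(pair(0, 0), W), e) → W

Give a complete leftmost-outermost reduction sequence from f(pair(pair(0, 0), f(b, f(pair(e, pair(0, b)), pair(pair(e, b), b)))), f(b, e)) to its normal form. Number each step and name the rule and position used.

b

1. f(pair(pair(0, 0), f(b, f(pair(e, pair(0, b)), pair(pair(e, b), b)))), f(b, e))  →  f(pair(pair(0, 0), f(pair(e, pair(0, b)), pair(pair(e, b), b))), f(b, e))   [R4 at 1.2]
2. f(pair(pair(0, 0), f(pair(e, pair(0, b)), pair(pair(e, b), b))), f(b, e))  →  f(pair(pair(0, 0), b), f(b, e))   [R1 at 1.2]
3. f(pair(pair(0, 0), b), f(b, e))  →  f(pair(pair(0, 0), b), e)   [R4 at 2]
4. f(pair(pair(0, 0), b), e)  →  b   [R7 at ε]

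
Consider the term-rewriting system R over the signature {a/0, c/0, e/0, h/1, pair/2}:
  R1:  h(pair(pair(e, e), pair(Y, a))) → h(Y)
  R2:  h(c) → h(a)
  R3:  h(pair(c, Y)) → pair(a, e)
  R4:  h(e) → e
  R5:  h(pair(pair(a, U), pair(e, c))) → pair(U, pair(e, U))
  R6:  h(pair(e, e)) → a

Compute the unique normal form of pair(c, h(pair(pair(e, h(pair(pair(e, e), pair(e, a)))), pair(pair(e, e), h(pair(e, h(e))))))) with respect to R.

pair(c, a)

1. pair(c, h(pair(pair(e, h(pair(pair(e, e), pair(e, a)))), pair(pair(e, e), h(pair(e, h(e)))))))  →  pair(c, h(pair(pair(e, h(e)), pair(pair(e, e), h(pair(e, h(e)))))))   [R1 at 2.1.1.2]
2. pair(c, h(pair(pair(e, h(e)), pair(pair(e, e), h(pair(e, h(e)))))))  →  pair(c, h(pair(pair(e, e), pair(pair(e, e), h(pair(e, h(e)))))))   [R4 at 2.1.1.2]
3. pair(c, h(pair(pair(e, e), pair(pair(e, e), h(pair(e, h(e)))))))  →  pair(c, h(pair(pair(e, e), pair(pair(e, e), h(pair(e, e))))))   [R4 at 2.1.2.2.1.2]
4. pair(c, h(pair(pair(e, e), pair(pair(e, e), h(pair(e, e))))))  →  pair(c, h(pair(pair(e, e), pair(pair(e, e), a))))   [R6 at 2.1.2.2]
5. pair(c, h(pair(pair(e, e), pair(pair(e, e), a))))  →  pair(c, h(pair(e, e)))   [R1 at 2]
6. pair(c, h(pair(e, e)))  →  pair(c, a)   [R6 at 2]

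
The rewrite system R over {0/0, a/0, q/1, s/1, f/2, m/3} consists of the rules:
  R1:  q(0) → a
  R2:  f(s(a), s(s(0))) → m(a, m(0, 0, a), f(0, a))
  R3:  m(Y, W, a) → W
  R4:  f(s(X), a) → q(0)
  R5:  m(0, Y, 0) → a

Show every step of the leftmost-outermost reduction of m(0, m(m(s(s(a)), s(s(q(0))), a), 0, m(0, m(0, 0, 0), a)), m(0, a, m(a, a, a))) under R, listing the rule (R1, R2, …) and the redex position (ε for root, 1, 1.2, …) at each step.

0

1. m(0, m(m(s(s(a)), s(s(q(0))), a), 0, m(0, m(0, 0, 0), a)), m(0, a, m(a, a, a)))  →  m(0, m(s(s(q(0))), 0, m(0, m(0, 0, 0), a)), m(0, a, m(a, a, a)))   [R3 at 2.1]
2. m(0, m(s(s(q(0))), 0, m(0, m(0, 0, 0), a)), m(0, a, m(a, a, a)))  →  m(0, m(s(s(a)), 0, m(0, m(0, 0, 0), a)), m(0, a, m(a, a, a)))   [R1 at 2.1.1.1]
3. m(0, m(s(s(a)), 0, m(0, m(0, 0, 0), a)), m(0, a, m(a, a, a)))  →  m(0, m(s(s(a)), 0, m(0, 0, 0)), m(0, a, m(a, a, a)))   [R3 at 2.3]
4. m(0, m(s(s(a)), 0, m(0, 0, 0)), m(0, a, m(a, a, a)))  →  m(0, m(s(s(a)), 0, a), m(0, a, m(a, a, a)))   [R5 at 2.3]
5. m(0, m(s(s(a)), 0, a), m(0, a, m(a, a, a)))  →  m(0, 0, m(0, a, m(a, a, a)))   [R3 at 2]
6. m(0, 0, m(0, a, m(a, a, a)))  →  m(0, 0, m(0, a, a))   [R3 at 3.3]
7. m(0, 0, m(0, a, a))  →  m(0, 0, a)   [R3 at 3]
8. m(0, 0, a)  →  0   [R3 at ε]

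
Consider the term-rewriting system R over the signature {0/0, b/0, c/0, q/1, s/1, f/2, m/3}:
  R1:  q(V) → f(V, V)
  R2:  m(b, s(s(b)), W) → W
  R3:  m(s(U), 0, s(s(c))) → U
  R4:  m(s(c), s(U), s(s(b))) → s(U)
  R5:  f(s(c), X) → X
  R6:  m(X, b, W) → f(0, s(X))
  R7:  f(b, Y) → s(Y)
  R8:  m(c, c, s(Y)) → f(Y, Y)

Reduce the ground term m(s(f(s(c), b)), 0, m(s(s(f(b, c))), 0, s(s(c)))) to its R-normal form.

b

1. m(s(f(s(c), b)), 0, m(s(s(f(b, c))), 0, s(s(c))))  →  m(s(b), 0, m(s(s(f(b, c))), 0, s(s(c))))   [R5 at 1.1]
2. m(s(b), 0, m(s(s(f(b, c))), 0, s(s(c))))  →  m(s(b), 0, s(f(b, c)))   [R3 at 3]
3. m(s(b), 0, s(f(b, c)))  →  m(s(b), 0, s(s(c)))   [R7 at 3.1]
4. m(s(b), 0, s(s(c)))  →  b   [R3 at ε]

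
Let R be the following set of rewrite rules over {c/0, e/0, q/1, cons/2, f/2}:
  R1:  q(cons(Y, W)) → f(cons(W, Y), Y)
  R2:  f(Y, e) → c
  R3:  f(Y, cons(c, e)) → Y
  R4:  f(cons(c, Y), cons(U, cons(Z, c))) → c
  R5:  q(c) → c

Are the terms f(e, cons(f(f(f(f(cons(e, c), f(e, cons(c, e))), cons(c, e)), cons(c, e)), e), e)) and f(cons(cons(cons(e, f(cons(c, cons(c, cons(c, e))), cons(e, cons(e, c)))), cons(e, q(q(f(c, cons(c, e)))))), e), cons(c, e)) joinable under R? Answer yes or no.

no — NF(t₁) = e, NF(t₂) = cons(cons(cons(e, c), cons(e, c)), e)

Reduce t₁ = f(e, cons(f(f(f(f(cons(e, c), f(e, cons(c, e))), cons(c, e)), cons(c, e)), e), e)):
1. f(e, cons(f(f(f(f(cons(e, c), f(e, cons(c, e))), cons(c, e)), cons(c, e)), e), e))  →  f(e, cons(c, e))   [R2 at 2.1]
2. f(e, cons(c, e))  →  e   [R3 at ε]

Reduce t₂ = f(cons(cons(cons(e, f(cons(c, cons(c, cons(c, e))), cons(e, cons(e, c)))), cons(e, q(q(f(c, cons(c, e)))))), e), cons(c, e)):
1. f(cons(cons(cons(e, f(cons(c, cons(c, cons(c, e))), cons(e, cons(e, c)))), cons(e, q(q(f(c, cons(c, e)))))), e), cons(c, e))  →  cons(cons(cons(e, f(cons(c, cons(c, cons(c, e))), cons(e, cons(e, c)))), cons(e, q(q(f(c, cons(c, e)))))), e)   [R3 at ε]
2. cons(cons(cons(e, f(cons(c, cons(c, cons(c, e))), cons(e, cons(e, c)))), cons(e, q(q(f(c, cons(c, e)))))), e)  →  cons(cons(cons(e, c), cons(e, q(q(f(c, cons(c, e)))))), e)   [R4 at 1.1.2]
3. cons(cons(cons(e, c), cons(e, q(q(f(c, cons(c, e)))))), e)  →  cons(cons(cons(e, c), cons(e, q(q(c)))), e)   [R3 at 1.2.2.1.1]
4. cons(cons(cons(e, c), cons(e, q(q(c)))), e)  →  cons(cons(cons(e, c), cons(e, q(c))), e)   [R5 at 1.2.2.1]
5. cons(cons(cons(e, c), cons(e, q(c))), e)  →  cons(cons(cons(e, c), cons(e, c)), e)   [R5 at 1.2.2]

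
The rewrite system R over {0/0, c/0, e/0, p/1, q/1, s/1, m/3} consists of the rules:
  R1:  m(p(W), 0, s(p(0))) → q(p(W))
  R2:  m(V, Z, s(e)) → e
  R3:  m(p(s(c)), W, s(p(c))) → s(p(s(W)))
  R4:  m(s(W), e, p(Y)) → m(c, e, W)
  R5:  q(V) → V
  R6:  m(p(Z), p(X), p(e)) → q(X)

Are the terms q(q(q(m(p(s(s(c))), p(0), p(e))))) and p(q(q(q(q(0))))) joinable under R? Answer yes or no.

Reduce t₁ = q(q(q(m(p(s(s(c))), p(0), p(e))))):
1. q(q(q(m(p(s(s(c))), p(0), p(e)))))  →  q(q(m(p(s(s(c))), p(0), p(e))))   [R5 at ε]
2. q(q(m(p(s(s(c))), p(0), p(e))))  →  q(m(p(s(s(c))), p(0), p(e)))   [R5 at ε]
3. q(m(p(s(s(c))), p(0), p(e)))  →  m(p(s(s(c))), p(0), p(e))   [R5 at ε]
4. m(p(s(s(c))), p(0), p(e))  →  q(0)   [R6 at ε]
5. q(0)  →  0   [R5 at ε]

Reduce t₂ = p(q(q(q(q(0))))):
1. p(q(q(q(q(0)))))  →  p(q(q(q(0))))   [R5 at 1]
2. p(q(q(q(0))))  →  p(q(q(0)))   [R5 at 1]
3. p(q(q(0)))  →  p(q(0))   [R5 at 1]
4. p(q(0))  →  p(0)   [R5 at 1]

no — NF(t₁) = 0, NF(t₂) = p(0)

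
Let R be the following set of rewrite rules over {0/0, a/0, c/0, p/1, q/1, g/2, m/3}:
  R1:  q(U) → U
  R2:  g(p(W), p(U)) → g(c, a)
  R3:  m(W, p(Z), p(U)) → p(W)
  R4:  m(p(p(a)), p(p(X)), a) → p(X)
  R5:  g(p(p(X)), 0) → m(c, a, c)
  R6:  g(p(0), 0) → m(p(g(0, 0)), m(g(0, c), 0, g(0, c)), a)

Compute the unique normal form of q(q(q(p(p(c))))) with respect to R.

p(p(c))

1. q(q(q(p(p(c)))))  →  q(q(p(p(c))))   [R1 at ε]
2. q(q(p(p(c))))  →  q(p(p(c)))   [R1 at ε]
3. q(p(p(c)))  →  p(p(c))   [R1 at ε]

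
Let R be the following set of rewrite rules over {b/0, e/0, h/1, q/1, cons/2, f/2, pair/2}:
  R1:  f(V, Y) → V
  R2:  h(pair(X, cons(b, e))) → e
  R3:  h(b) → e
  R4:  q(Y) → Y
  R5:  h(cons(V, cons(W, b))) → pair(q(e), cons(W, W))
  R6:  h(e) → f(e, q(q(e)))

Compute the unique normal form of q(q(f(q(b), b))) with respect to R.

b

1. q(q(f(q(b), b)))  →  q(f(q(b), b))   [R4 at ε]
2. q(f(q(b), b))  →  f(q(b), b)   [R4 at ε]
3. f(q(b), b)  →  q(b)   [R1 at ε]
4. q(b)  →  b   [R4 at ε]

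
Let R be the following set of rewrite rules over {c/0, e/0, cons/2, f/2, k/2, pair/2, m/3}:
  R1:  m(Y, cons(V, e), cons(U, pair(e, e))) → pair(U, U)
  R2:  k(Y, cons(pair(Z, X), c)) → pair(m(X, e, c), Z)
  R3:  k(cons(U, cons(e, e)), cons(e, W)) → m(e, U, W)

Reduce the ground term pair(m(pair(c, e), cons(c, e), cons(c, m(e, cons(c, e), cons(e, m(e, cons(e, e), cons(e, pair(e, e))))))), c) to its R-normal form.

1. pair(m(pair(c, e), cons(c, e), cons(c, m(e, cons(c, e), cons(e, m(e, cons(e, e), cons(e, pair(e, e))))))), c)  →  pair(m(pair(c, e), cons(c, e), cons(c, m(e, cons(c, e), cons(e, pair(e, e))))), c)   [R1 at 1.3.2.3.2]
2. pair(m(pair(c, e), cons(c, e), cons(c, m(e, cons(c, e), cons(e, pair(e, e))))), c)  →  pair(m(pair(c, e), cons(c, e), cons(c, pair(e, e))), c)   [R1 at 1.3.2]
3. pair(m(pair(c, e), cons(c, e), cons(c, pair(e, e))), c)  →  pair(pair(c, c), c)   [R1 at 1]

pair(pair(c, c), c)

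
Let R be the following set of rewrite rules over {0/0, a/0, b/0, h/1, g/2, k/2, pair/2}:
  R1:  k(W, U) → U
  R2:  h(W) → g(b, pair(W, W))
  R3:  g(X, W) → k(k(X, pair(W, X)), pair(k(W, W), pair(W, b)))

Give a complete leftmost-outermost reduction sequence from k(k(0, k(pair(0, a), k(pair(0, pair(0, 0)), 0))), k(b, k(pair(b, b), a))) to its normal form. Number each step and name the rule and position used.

a

1. k(k(0, k(pair(0, a), k(pair(0, pair(0, 0)), 0))), k(b, k(pair(b, b), a)))  →  k(b, k(pair(b, b), a))   [R1 at ε]
2. k(b, k(pair(b, b), a))  →  k(pair(b, b), a)   [R1 at ε]
3. k(pair(b, b), a)  →  a   [R1 at ε]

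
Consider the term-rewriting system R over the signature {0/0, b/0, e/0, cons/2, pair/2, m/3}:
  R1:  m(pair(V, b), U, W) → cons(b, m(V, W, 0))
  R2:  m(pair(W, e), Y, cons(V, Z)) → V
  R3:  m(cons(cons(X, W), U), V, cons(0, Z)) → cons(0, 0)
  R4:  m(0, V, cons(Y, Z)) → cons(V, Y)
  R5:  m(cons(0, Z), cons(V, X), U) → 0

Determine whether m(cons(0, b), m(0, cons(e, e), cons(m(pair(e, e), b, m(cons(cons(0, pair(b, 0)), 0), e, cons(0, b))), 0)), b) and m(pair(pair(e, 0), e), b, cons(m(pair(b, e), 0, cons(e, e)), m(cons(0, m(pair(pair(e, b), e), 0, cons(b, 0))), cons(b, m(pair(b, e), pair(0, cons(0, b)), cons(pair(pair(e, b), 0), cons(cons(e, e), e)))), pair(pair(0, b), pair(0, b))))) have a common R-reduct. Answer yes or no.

no — NF(t₁) = 0, NF(t₂) = e

Reduce t₁ = m(cons(0, b), m(0, cons(e, e), cons(m(pair(e, e), b, m(cons(cons(0, pair(b, 0)), 0), e, cons(0, b))), 0)), b):
1. m(cons(0, b), m(0, cons(e, e), cons(m(pair(e, e), b, m(cons(cons(0, pair(b, 0)), 0), e, cons(0, b))), 0)), b)  →  m(cons(0, b), cons(cons(e, e), m(pair(e, e), b, m(cons(cons(0, pair(b, 0)), 0), e, cons(0, b)))), b)   [R4 at 2]
2. m(cons(0, b), cons(cons(e, e), m(pair(e, e), b, m(cons(cons(0, pair(b, 0)), 0), e, cons(0, b)))), b)  →  0   [R5 at ε]

Reduce t₂ = m(pair(pair(e, 0), e), b, cons(m(pair(b, e), 0, cons(e, e)), m(cons(0, m(pair(pair(e, b), e), 0, cons(b, 0))), cons(b, m(pair(b, e), pair(0, cons(0, b)), cons(pair(pair(e, b), 0), cons(cons(e, e), e)))), pair(pair(0, b), pair(0, b))))):
1. m(pair(pair(e, 0), e), b, cons(m(pair(b, e), 0, cons(e, e)), m(cons(0, m(pair(pair(e, b), e), 0, cons(b, 0))), cons(b, m(pair(b, e), pair(0, cons(0, b)), cons(pair(pair(e, b), 0), cons(cons(e, e), e)))), pair(pair(0, b), pair(0, b)))))  →  m(pair(b, e), 0, cons(e, e))   [R2 at ε]
2. m(pair(b, e), 0, cons(e, e))  →  e   [R2 at ε]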